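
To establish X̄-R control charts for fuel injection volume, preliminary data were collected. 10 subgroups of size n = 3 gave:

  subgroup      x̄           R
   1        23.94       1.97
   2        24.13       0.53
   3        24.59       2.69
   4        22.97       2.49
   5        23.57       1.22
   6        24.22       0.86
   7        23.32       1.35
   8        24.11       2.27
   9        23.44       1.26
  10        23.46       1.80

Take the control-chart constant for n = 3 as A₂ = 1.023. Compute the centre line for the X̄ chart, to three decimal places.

23.775

X̄̄ = (23.94 + 24.13 + 24.59 + 22.97 + 23.57 + 24.22 + 23.32 + 24.11 + 23.44 + 23.46) / 10 = 237.7500 / 10 = 23.7750
CL = X̄̄ = 23.7750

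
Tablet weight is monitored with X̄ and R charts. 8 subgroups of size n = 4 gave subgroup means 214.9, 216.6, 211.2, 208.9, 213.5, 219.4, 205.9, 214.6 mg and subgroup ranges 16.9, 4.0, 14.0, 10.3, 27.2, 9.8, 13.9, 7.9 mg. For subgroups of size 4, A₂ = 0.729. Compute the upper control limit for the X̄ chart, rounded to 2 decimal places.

X̄̄ = (214.9 + 216.6 + 211.2 + 208.9 + 213.5 + 219.4 + 205.9 + 214.6) / 8 = 1705.0000 / 8 = 213.1250
R̄ = (16.9 + 4.0 + 14.0 + 10.3 + 27.2 + 9.8 + 13.9 + 7.9) / 8 = 104.0000 / 8 = 13.0000
UCL = X̄̄ + A₂·R̄ = 213.1250 + 0.729 × 13.0000 = 222.6020

222.60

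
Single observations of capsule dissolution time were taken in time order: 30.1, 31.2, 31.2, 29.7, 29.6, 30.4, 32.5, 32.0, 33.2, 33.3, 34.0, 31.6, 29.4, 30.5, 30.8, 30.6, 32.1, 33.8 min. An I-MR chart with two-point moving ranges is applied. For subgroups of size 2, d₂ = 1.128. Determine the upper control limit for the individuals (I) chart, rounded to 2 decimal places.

34.18

X̄ = (30.1 + 31.2 + 31.2 + 29.7 + 29.6 + 30.4 + 32.5 + 32.0 + 33.2 + 33.3 + 34.0 + 31.6 + 29.4 + 30.5 + 30.8 + 30.6 + 32.1 + 33.8) / 18 = 31.4444
Moving ranges: 1.1, 0.0, 1.5, 0.1, 0.8, 2.1, 0.5, 1.2, 0.1, 0.7, 2.4, 2.2, 1.1, 0.3, 0.2, 1.5, 1.7; M̄R̄ = 17.5000 / 17 = 1.0294
UCL = X̄ + 3·M̄R̄/d₂ = 31.4444 + 3 × 1.0294 / 1.128 = 34.1822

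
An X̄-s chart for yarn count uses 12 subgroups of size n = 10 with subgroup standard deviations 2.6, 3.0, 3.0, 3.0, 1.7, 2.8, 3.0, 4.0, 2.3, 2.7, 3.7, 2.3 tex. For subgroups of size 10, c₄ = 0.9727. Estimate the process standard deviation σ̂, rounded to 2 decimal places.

2.92

s̄ = (2.6 + 3.0 + 3.0 + 3.0 + 1.7 + 2.8 + 3.0 + 4.0 + 2.3 + 2.7 + 3.7 + 2.3) / 12 = 2.8417
σ̂ = s̄ / c₄ = 2.8417 / 0.9727 = 2.9214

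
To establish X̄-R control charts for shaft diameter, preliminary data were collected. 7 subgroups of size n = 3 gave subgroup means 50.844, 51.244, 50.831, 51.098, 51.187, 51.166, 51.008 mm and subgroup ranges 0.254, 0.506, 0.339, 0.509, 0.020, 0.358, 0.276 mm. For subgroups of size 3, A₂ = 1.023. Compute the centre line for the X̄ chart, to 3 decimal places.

X̄̄ = (50.844 + 51.244 + 50.831 + 51.098 + 51.187 + 51.166 + 51.008) / 7 = 357.3780 / 7 = 51.0540
CL = X̄̄ = 51.0540

51.054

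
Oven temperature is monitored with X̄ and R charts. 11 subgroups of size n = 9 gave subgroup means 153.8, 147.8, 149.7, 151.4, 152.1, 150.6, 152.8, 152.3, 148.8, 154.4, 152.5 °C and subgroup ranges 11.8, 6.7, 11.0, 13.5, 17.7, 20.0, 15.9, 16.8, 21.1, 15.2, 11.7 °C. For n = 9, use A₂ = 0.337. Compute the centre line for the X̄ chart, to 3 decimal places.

X̄̄ = (153.8 + 147.8 + 149.7 + 151.4 + 152.1 + 150.6 + 152.8 + 152.3 + 148.8 + 154.4 + 152.5) / 11 = 1666.2000 / 11 = 151.4727
CL = X̄̄ = 151.4727

151.473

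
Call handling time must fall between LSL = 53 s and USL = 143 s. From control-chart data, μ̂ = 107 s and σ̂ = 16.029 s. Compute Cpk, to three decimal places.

0.749

Cpu = (USL − μ̂) / (3σ̂) = (143 − 107) / (3 × 16.029) = 0.7486; Cpl = (μ̂ − LSL) / (3σ̂) = (107 − 53) / (3 × 16.029) = 1.1230; Cpk = min(Cpu, Cpl) = 0.7486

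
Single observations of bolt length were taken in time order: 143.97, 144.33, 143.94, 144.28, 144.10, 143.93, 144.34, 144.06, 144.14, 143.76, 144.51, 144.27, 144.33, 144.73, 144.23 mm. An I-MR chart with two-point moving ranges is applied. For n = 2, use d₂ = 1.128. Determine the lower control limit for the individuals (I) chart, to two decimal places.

143.33

X̄ = (143.97 + 144.33 + 143.94 + 144.28 + 144.10 + 143.93 + 144.34 + 144.06 + 144.14 + 143.76 + 144.51 + 144.27 + 144.33 + 144.73 + 144.23) / 15 = 144.1947
Moving ranges: 0.36, 0.39, 0.34, 0.18, 0.17, 0.41, 0.28, 0.08, 0.38, 0.75, 0.24, 0.06, 0.40, 0.50; M̄R̄ = 4.5400 / 14 = 0.3243
LCL = X̄ − 3·M̄R̄/d₂ = 144.1947 − 3 × 0.3243 / 1.128 = 143.3322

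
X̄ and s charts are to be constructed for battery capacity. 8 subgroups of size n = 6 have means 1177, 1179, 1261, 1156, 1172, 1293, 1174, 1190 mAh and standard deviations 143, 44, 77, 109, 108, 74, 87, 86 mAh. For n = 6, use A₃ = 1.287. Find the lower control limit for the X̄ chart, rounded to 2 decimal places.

1083.13

X̄̄ = (1177 + 1179 + 1261 + 1156 + 1172 + 1293 + 1174 + 1190) / 8 = 1200.2500
s̄ = (143 + 44 + 77 + 109 + 108 + 74 + 87 + 86) / 8 = 91.0000
LCL = X̄̄ − A₃·s̄ = 1200.2500 − 1.287 × 91.0000 = 1083.1330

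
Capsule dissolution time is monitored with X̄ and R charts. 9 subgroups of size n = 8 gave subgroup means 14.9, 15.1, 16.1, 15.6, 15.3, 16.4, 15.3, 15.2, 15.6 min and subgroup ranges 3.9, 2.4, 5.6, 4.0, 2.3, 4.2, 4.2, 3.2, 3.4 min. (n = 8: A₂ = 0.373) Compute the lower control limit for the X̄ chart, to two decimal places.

X̄̄ = (14.9 + 15.1 + 16.1 + 15.6 + 15.3 + 16.4 + 15.3 + 15.2 + 15.6) / 9 = 139.5000 / 9 = 15.5000
R̄ = (3.9 + 2.4 + 5.6 + 4.0 + 2.3 + 4.2 + 4.2 + 3.2 + 3.4) / 9 = 33.2000 / 9 = 3.6889
LCL = X̄̄ − A₂·R̄ = 15.5000 − 0.373 × 3.6889 = 14.1240

14.12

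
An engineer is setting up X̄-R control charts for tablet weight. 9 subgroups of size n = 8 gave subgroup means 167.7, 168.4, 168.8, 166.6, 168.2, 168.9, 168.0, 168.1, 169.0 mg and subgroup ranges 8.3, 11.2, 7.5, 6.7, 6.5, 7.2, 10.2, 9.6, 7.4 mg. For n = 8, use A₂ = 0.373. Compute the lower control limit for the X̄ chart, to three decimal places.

165.097

X̄̄ = (167.7 + 168.4 + 168.8 + 166.6 + 168.2 + 168.9 + 168.0 + 168.1 + 169.0) / 9 = 1513.7000 / 9 = 168.1889
R̄ = (8.3 + 11.2 + 7.5 + 6.7 + 6.5 + 7.2 + 10.2 + 9.6 + 7.4) / 9 = 74.6000 / 9 = 8.2889
LCL = X̄̄ − A₂·R̄ = 168.1889 − 0.373 × 8.2889 = 165.0971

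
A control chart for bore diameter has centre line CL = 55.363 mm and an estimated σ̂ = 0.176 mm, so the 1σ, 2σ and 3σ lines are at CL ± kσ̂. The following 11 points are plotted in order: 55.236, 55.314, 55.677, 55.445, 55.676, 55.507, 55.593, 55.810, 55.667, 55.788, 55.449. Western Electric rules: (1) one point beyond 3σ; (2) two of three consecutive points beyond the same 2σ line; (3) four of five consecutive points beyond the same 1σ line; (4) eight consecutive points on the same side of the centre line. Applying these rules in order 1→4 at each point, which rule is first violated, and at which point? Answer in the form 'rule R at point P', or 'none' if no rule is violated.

rule 3 at point 9

Zone of each point (C = within 1σ̂, B = 1σ̂–2σ̂, A = 2σ̂–3σ̂, * = beyond 3σ̂; sign = side of CL): 1:-C, 2:-C, 3:+B, 4:+C, 5:+B, 6:+C, 7:+B, 8:+A, 9:+B, 10:+A, 11:+C
Rule 3 (four of five consecutive points beyond the same 1σ limit) is satisfied at point 9.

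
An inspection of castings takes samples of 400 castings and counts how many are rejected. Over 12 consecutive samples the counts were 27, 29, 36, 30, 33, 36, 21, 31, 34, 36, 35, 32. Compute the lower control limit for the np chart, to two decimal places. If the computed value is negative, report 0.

15.47

p̄ = Σdᵢ / (k·n) = 380 / (12 × 400) = 0.07917
LCL = np̄ − 3·√(np̄(1−p̄)) = 31.6667 − 3 × 5.4000 = 15.4667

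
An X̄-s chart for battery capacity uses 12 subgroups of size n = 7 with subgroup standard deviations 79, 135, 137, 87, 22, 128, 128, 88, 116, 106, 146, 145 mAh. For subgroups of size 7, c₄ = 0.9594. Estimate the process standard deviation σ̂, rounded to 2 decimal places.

114.39

s̄ = (79 + 135 + 137 + 87 + 22 + 128 + 128 + 88 + 116 + 106 + 146 + 145) / 12 = 109.7500
σ̂ = s̄ / c₄ = 109.7500 / 0.9594 = 114.3944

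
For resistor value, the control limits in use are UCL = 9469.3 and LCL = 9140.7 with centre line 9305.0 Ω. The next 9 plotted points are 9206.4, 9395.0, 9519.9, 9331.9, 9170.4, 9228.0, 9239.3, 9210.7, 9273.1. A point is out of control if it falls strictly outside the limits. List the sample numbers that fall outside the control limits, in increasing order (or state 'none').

3

Compare each point to [9140.7, 9469.3]: sample 3 = 9519.9 > UCL.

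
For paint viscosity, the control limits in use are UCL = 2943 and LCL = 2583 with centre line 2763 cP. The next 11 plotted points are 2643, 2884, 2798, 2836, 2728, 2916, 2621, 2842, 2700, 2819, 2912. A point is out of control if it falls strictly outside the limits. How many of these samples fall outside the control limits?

0

All 11 points lie within [2583, 2943].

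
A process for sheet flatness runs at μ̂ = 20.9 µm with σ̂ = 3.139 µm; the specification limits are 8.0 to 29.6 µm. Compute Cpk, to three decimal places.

Cpu = (USL − μ̂) / (3σ̂) = (29.6 − 20.9) / (3 × 3.139) = 0.9239; Cpl = (μ̂ − LSL) / (3σ̂) = (20.9 − 8.0) / (3 × 3.139) = 1.3699; Cpk = min(Cpu, Cpl) = 0.9239

0.924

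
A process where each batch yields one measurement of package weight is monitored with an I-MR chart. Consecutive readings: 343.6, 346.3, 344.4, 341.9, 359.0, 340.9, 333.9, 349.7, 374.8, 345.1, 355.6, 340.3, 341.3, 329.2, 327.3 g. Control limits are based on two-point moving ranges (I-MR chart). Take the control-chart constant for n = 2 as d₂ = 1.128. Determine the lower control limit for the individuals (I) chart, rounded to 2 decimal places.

314.36

X̄ = (343.6 + 346.3 + 344.4 + 341.9 + 359.0 + 340.9 + 333.9 + 349.7 + 374.8 + 345.1 + 355.6 + 340.3 + 341.3 + 329.2 + 327.3) / 15 = 344.8867
Moving ranges: 2.7, 1.9, 2.5, 17.1, 18.1, 7.0, 15.8, 25.1, 29.7, 10.5, 15.3, 1.0, 12.1, 1.9; M̄R̄ = 160.7000 / 14 = 11.4786
LCL = X̄ − 3·M̄R̄/d₂ = 344.8867 − 3 × 11.4786 / 1.128 = 314.3586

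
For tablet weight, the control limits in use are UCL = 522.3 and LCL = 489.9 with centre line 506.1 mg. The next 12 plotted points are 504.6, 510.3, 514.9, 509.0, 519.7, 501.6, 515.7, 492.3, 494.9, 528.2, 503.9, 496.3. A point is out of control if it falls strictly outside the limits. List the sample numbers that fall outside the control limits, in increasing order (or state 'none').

Compare each point to [489.9, 522.3]: sample 10 = 528.2 > UCL.

10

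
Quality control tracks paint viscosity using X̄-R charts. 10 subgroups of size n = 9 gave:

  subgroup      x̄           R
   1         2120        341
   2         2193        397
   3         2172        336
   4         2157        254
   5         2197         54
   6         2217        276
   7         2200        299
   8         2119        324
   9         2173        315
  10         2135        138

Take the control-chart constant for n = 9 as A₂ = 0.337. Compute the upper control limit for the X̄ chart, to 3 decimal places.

X̄̄ = (2120 + 2193 + 2172 + 2157 + 2197 + 2217 + 2200 + 2119 + 2173 + 2135) / 10 = 21683.0000 / 10 = 2168.3000
R̄ = (341 + 397 + 336 + 254 + 54 + 276 + 299 + 324 + 315 + 138) / 10 = 2734.0000 / 10 = 273.4000
UCL = X̄̄ + A₂·R̄ = 2168.3000 + 0.337 × 273.4000 = 2260.4358

2260.436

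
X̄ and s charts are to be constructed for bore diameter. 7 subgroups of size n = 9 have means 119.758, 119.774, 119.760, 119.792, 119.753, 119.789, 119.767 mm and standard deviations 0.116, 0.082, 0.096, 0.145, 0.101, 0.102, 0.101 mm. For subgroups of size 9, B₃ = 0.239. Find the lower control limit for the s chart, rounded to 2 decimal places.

0.03

s̄ = (0.116 + 0.082 + 0.096 + 0.145 + 0.101 + 0.102 + 0.101) / 7 = 0.1061
LCL_s = B₃·s̄ = 0.239 × 0.1061 = 0.0254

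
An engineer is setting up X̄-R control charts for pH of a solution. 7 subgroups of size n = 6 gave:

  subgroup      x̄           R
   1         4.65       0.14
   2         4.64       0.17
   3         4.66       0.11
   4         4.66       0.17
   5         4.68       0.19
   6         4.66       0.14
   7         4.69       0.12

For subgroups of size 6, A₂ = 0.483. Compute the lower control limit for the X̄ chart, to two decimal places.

X̄̄ = (4.65 + 4.64 + 4.66 + 4.66 + 4.68 + 4.66 + 4.69) / 7 = 32.6400 / 7 = 4.6629
R̄ = (0.14 + 0.17 + 0.11 + 0.17 + 0.19 + 0.14 + 0.12) / 7 = 1.0400 / 7 = 0.1486
LCL = X̄̄ − A₂·R̄ = 4.6629 − 0.483 × 0.1486 = 4.5911

4.59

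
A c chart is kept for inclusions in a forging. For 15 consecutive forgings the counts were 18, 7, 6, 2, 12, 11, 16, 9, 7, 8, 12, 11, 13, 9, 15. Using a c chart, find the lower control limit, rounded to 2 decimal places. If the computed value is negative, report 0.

c̄ = (18 + 7 + 6 + 2 + 12 + 11 + 16 + 9 + 7 + 8 + 12 + 11 + 13 + 9 + 15) / 15 = 156 / 15 = 10.4000
LCL = c̄ − 3√c̄ = 10.4000 − 3 × 3.2249 = 0.7253

0.73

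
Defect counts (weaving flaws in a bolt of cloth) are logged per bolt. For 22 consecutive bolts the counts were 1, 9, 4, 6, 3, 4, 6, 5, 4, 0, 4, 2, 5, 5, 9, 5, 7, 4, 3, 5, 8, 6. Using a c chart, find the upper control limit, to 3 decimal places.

11.327

c̄ = (1 + 9 + 4 + 6 + 3 + 4 + 6 + 5 + 4 + 0 + 4 + 2 + 5 + 5 + 9 + 5 + 7 + 4 + 3 + 5 + 8 + 6) / 22 = 105 / 22 = 4.7727
UCL = c̄ + 3√c̄ = 4.7727 + 3 × √4.7727 = 4.7727 + 3 × 2.1847 = 11.3267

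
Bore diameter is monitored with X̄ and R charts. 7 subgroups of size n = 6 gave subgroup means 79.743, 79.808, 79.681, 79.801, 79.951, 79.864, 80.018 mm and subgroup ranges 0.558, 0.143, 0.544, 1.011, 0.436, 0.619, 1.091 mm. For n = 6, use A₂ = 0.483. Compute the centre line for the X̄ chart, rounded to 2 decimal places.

79.84

X̄̄ = (79.743 + 79.808 + 79.681 + 79.801 + 79.951 + 79.864 + 80.018) / 7 = 558.8660 / 7 = 79.8380
CL = X̄̄ = 79.8380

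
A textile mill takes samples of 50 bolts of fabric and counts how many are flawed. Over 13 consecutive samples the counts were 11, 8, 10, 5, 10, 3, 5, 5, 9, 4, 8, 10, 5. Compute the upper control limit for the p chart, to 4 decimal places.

p̄ = Σdᵢ / (k·n) = 93 / (13 × 50) = 0.14308
UCL = p̄ + 3·√(p̄(1−p̄)/n) = 0.14308 + 3 × √(0.14308×0.85692/50) = 0.14308 + 3 × 0.04952 = 0.29163

0.2916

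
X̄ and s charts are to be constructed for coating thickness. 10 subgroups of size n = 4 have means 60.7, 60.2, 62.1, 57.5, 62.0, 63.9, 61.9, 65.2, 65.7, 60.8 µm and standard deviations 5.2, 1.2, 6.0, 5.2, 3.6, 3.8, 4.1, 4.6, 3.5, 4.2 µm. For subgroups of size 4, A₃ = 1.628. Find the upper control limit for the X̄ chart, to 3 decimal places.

68.740

X̄̄ = (60.7 + 60.2 + 62.1 + 57.5 + 62.0 + 63.9 + 61.9 + 65.2 + 65.7 + 60.8) / 10 = 62.0000
s̄ = (5.2 + 1.2 + 6.0 + 5.2 + 3.6 + 3.8 + 4.1 + 4.6 + 3.5 + 4.2) / 10 = 4.1400
UCL = X̄̄ + A₃·s̄ = 62.0000 + 1.628 × 4.1400 = 68.7399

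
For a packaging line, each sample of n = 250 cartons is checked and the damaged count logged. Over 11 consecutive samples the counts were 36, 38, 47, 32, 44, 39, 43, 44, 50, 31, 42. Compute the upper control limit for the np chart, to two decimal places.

58.03

p̄ = Σdᵢ / (k·n) = 446 / (11 × 250) = 0.16218
UCL = np̄ + 3·√(np̄(1−p̄)) = 40.5455 + 3 × √(40.5455×0.83782) = 40.5455 + 3 × 5.8284 = 58.0305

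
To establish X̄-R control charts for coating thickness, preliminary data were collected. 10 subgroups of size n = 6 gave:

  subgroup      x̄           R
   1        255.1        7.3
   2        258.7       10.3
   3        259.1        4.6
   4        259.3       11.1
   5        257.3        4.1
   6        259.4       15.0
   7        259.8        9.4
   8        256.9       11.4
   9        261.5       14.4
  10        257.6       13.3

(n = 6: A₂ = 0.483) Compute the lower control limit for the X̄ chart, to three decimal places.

X̄̄ = (255.1 + 258.7 + 259.1 + 259.3 + 257.3 + 259.4 + 259.8 + 256.9 + 261.5 + 257.6) / 10 = 2584.7000 / 10 = 258.4700
R̄ = (7.3 + 10.3 + 4.6 + 11.1 + 4.1 + 15.0 + 9.4 + 11.4 + 14.4 + 13.3) / 10 = 100.9000 / 10 = 10.0900
LCL = X̄̄ − A₂·R̄ = 258.4700 − 0.483 × 10.0900 = 253.5965

253.597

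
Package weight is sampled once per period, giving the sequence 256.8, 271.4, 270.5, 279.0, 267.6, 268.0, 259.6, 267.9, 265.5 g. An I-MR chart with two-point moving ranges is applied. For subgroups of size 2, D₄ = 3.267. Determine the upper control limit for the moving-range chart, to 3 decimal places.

Moving ranges: 14.6, 0.9, 8.5, 11.4, 0.4, 8.4, 8.3, 2.4; M̄R̄ = 54.9000 / 8 = 6.8625
UCL_MR = D₄·M̄R̄ = 3.267 × 6.8625 = 22.4198

22.420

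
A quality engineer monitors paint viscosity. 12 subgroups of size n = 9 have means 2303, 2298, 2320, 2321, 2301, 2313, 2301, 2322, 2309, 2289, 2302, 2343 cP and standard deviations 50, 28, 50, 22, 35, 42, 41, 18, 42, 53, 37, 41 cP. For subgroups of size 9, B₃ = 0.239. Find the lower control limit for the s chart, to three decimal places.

9.142

s̄ = (50 + 28 + 50 + 22 + 35 + 42 + 41 + 18 + 42 + 53 + 37 + 41) / 12 = 38.2500
LCL_s = B₃·s̄ = 0.239 × 38.2500 = 9.1418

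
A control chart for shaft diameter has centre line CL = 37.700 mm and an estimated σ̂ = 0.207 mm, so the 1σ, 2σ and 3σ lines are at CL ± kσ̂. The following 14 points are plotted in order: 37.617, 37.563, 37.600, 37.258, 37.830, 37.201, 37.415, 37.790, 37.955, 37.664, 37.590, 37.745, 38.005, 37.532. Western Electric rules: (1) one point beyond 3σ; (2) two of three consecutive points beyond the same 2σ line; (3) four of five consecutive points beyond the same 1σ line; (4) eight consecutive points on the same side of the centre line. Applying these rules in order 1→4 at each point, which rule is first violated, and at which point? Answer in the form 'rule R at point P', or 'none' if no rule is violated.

rule 2 at point 6

Zone of each point (C = within 1σ̂, B = 1σ̂–2σ̂, A = 2σ̂–3σ̂, * = beyond 3σ̂; sign = side of CL): 1:-C, 2:-C, 3:-C, 4:-A, 5:+C, 6:-A, 7:-B, 8:+C, 9:+B, 10:-C, 11:-C, 12:+C, 13:+B, 14:-C
Rule 2 (two of three consecutive points beyond the same 2σ limit) is satisfied at point 6.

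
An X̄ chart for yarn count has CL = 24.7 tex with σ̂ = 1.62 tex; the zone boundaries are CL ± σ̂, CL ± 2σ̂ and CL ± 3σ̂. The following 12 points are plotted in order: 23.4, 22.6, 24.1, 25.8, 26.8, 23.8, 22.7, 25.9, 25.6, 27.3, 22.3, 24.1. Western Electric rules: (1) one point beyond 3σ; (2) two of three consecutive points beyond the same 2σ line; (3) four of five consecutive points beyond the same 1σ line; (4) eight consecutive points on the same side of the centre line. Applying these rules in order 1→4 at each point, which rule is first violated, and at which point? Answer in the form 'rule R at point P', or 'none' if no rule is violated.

none

Zone of each point (C = within 1σ̂, B = 1σ̂–2σ̂, A = 2σ̂–3σ̂, * = beyond 3σ̂; sign = side of CL): 1:-C, 2:-B, 3:-C, 4:+C, 5:+B, 6:-C, 7:-B, 8:+C, 9:+C, 10:+B, 11:-B, 12:-C
No rule fires across all 12 points.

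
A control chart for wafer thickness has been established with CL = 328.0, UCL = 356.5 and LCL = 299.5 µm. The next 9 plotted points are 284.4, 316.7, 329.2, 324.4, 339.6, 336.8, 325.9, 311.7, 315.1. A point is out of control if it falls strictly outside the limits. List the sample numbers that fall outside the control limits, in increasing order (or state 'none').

Compare each point to [299.5, 356.5]: sample 1 = 284.4 < LCL.

1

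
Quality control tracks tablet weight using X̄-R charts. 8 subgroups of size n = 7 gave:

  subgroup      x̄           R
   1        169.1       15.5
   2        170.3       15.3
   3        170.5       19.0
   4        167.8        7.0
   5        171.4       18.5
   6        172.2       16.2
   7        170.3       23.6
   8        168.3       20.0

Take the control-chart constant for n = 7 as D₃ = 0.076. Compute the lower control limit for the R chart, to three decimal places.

R̄ = (15.5 + 15.3 + 19.0 + 7.0 + 18.5 + 16.2 + 23.6 + 20.0) / 8 = 135.1000 / 8 = 16.8875
LCL_R = D₃·R̄ = 0.076 × 16.8875 = 1.2834

1.283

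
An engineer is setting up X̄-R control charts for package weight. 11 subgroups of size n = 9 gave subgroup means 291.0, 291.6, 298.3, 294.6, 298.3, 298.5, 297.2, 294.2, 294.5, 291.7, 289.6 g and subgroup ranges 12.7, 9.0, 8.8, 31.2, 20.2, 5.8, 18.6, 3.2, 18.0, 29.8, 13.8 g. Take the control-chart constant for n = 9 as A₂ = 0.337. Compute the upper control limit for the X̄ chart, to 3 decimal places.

X̄̄ = (291.0 + 291.6 + 298.3 + 294.6 + 298.3 + 298.5 + 297.2 + 294.2 + 294.5 + 291.7 + 289.6) / 11 = 3239.5000 / 11 = 294.5000
R̄ = (12.7 + 9.0 + 8.8 + 31.2 + 20.2 + 5.8 + 18.6 + 3.2 + 18.0 + 29.8 + 13.8) / 11 = 171.1000 / 11 = 15.5545
UCL = X̄̄ + A₂·R̄ = 294.5000 + 0.337 × 15.5545 = 299.7419

299.742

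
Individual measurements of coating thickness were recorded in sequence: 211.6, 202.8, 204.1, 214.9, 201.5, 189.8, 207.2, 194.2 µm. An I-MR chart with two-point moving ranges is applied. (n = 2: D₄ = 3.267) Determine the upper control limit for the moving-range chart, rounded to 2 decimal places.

35.66

Moving ranges: 8.8, 1.3, 10.8, 13.4, 11.7, 17.4, 13.0; M̄R̄ = 76.4000 / 7 = 10.9143
UCL_MR = D₄·M̄R̄ = 3.267 × 10.9143 = 35.6570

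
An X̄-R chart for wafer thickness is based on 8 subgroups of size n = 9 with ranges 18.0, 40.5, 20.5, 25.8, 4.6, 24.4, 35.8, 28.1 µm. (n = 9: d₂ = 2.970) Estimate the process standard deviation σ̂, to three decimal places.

8.321

R̄ = (18.0 + 40.5 + 20.5 + 25.8 + 4.6 + 24.4 + 35.8 + 28.1) / 8 = 24.7125
σ̂ = R̄ / d₂ = 24.7125 / 2.970 = 8.3207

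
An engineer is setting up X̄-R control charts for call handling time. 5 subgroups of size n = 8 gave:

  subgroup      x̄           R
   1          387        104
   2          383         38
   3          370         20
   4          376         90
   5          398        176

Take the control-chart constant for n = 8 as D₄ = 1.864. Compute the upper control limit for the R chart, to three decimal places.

159.558

R̄ = (104 + 38 + 20 + 90 + 176) / 5 = 428.0000 / 5 = 85.6000
UCL_R = D₄·R̄ = 1.864 × 85.6000 = 159.5584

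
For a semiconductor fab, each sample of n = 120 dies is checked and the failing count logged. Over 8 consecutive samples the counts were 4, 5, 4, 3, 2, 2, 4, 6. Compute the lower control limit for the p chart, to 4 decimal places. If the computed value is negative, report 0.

0.0000

p̄ = Σdᵢ / (k·n) = 30 / (8 × 120) = 0.03125
LCL = p̄ − 3·√(p̄(1−p̄)/n) = 0.03125 − 3 × 0.01588 = -0.01640 → 0 (negative, so LCL = 0)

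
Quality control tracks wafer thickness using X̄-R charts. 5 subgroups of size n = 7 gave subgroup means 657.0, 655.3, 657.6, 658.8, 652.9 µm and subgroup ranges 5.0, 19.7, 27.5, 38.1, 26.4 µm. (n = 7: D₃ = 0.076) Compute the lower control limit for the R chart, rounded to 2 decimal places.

R̄ = (5.0 + 19.7 + 27.5 + 38.1 + 26.4) / 5 = 116.7000 / 5 = 23.3400
LCL_R = D₃·R̄ = 0.076 × 23.3400 = 1.7738

1.77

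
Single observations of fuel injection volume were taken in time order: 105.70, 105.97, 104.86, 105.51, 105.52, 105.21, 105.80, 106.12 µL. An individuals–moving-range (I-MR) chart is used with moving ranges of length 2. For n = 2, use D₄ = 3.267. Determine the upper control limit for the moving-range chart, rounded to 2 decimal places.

Moving ranges: 0.27, 1.11, 0.65, 0.01, 0.31, 0.59, 0.32; M̄R̄ = 3.2600 / 7 = 0.4657
UCL_MR = D₄·M̄R̄ = 3.267 × 0.4657 = 1.5215

1.52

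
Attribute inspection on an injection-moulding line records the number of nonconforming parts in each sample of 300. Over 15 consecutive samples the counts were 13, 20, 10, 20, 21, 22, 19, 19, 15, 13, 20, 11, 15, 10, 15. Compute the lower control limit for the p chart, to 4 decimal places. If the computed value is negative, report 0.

p̄ = Σdᵢ / (k·n) = 243 / (15 × 300) = 0.05400
LCL = p̄ − 3·√(p̄(1−p̄)/n) = 0.05400 − 3 × 0.01305 = 0.01485

0.0149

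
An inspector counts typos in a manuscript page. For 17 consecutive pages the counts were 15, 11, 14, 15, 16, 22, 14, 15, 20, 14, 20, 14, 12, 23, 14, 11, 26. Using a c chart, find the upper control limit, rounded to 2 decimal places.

28.32

c̄ = (15 + 11 + 14 + 15 + 16 + 22 + 14 + 15 + 20 + 14 + 20 + 14 + 12 + 23 + 14 + 11 + 26) / 17 = 276 / 17 = 16.2353
UCL = c̄ + 3√c̄ = 16.2353 + 3 × √16.2353 = 16.2353 + 3 × 4.0293 = 28.3232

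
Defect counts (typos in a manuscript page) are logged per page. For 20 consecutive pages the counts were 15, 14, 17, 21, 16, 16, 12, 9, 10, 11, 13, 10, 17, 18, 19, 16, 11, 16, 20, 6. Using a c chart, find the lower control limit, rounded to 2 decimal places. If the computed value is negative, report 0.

2.99

c̄ = (15 + 14 + 17 + 21 + 16 + 16 + 12 + 9 + 10 + 11 + 13 + 10 + 17 + 18 + 19 + 16 + 11 + 16 + 20 + 6) / 20 = 287 / 20 = 14.3500
LCL = c̄ − 3√c̄ = 14.3500 − 3 × 3.7881 = 2.9856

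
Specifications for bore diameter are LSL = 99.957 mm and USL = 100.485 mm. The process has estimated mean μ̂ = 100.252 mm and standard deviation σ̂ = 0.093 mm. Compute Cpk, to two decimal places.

Cpu = (USL − μ̂) / (3σ̂) = (100.485 − 100.252) / (3 × 0.093) = 0.8351; Cpl = (μ̂ − LSL) / (3σ̂) = (100.252 − 99.957) / (3 × 0.093) = 1.0573; Cpk = min(Cpu, Cpl) = 0.8351

0.84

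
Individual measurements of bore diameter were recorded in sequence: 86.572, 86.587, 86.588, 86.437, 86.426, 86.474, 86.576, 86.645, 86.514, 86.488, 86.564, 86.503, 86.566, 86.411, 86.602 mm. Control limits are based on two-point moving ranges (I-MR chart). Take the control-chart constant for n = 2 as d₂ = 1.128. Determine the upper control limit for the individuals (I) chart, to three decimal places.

X̄ = (86.572 + 86.587 + 86.588 + 86.437 + 86.426 + 86.474 + 86.576 + 86.645 + 86.514 + 86.488 + 86.564 + 86.503 + 86.566 + 86.411 + 86.602) / 15 = 86.5302
Moving ranges: 0.015, 0.001, 0.151, 0.011, 0.048, 0.102, 0.069, 0.131, 0.026, 0.076, 0.061, 0.063, 0.155, 0.191; M̄R̄ = 1.1000 / 14 = 0.0786
UCL = X̄ + 3·M̄R̄/d₂ = 86.5302 + 3 × 0.0786 / 1.128 = 86.7392

86.739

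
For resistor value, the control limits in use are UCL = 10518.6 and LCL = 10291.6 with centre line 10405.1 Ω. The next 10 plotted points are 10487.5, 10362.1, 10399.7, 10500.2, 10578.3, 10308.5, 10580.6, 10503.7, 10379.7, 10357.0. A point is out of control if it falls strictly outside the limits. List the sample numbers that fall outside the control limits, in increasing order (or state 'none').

Compare each point to [10291.6, 10518.6]: sample 5 = 10578.3 > UCL; sample 7 = 10580.6 > UCL.

5, 7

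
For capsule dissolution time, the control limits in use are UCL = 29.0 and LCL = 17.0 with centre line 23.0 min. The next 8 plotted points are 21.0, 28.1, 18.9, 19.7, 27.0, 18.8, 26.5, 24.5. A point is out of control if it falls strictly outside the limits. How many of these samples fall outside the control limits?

0

All 8 points lie within [17.0, 29.0].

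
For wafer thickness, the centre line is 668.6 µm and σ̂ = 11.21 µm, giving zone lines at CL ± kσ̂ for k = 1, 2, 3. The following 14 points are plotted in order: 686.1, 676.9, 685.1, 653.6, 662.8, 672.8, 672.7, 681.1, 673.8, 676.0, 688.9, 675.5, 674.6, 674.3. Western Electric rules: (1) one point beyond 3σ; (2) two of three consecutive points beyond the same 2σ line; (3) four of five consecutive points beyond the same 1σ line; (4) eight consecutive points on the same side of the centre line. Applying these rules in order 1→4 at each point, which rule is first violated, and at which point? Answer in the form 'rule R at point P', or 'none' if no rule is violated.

Zone of each point (C = within 1σ̂, B = 1σ̂–2σ̂, A = 2σ̂–3σ̂, * = beyond 3σ̂; sign = side of CL): 1:+B, 2:+C, 3:+B, 4:-B, 5:-C, 6:+C, 7:+C, 8:+B, 9:+C, 10:+C, 11:+B, 12:+C, 13:+C, 14:+C
Rule 4 (eight consecutive points on the same side of the centre line) is satisfied at point 13.

rule 4 at point 13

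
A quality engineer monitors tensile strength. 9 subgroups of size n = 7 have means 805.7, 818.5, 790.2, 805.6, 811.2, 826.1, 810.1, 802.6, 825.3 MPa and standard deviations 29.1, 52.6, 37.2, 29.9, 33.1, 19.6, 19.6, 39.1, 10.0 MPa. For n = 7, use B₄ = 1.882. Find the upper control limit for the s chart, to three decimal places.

s̄ = (29.1 + 52.6 + 37.2 + 29.9 + 33.1 + 19.6 + 19.6 + 39.1 + 10.0) / 9 = 30.0222
UCL_s = B₄·s̄ = 1.882 × 30.0222 = 56.5018

56.502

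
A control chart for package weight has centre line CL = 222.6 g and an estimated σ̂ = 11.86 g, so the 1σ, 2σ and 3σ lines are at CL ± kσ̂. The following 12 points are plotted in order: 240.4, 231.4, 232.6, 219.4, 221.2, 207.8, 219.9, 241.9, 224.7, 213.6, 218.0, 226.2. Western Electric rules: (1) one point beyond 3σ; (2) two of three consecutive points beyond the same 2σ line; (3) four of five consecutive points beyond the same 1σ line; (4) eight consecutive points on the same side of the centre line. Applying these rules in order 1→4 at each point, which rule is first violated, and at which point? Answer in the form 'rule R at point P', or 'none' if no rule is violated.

none

Zone of each point (C = within 1σ̂, B = 1σ̂–2σ̂, A = 2σ̂–3σ̂, * = beyond 3σ̂; sign = side of CL): 1:+B, 2:+C, 3:+C, 4:-C, 5:-C, 6:-B, 7:-C, 8:+B, 9:+C, 10:-C, 11:-C, 12:+C
No rule fires across all 12 points.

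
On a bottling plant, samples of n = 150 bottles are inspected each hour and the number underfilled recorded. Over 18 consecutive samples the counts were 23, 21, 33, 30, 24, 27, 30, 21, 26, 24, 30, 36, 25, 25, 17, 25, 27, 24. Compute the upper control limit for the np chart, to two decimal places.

p̄ = Σdᵢ / (k·n) = 468 / (18 × 150) = 0.17333
UCL = np̄ + 3·√(np̄(1−p̄)) = 26.0000 + 3 × √(26.0000×0.82667) = 26.0000 + 3 × 4.6361 = 39.9083

39.91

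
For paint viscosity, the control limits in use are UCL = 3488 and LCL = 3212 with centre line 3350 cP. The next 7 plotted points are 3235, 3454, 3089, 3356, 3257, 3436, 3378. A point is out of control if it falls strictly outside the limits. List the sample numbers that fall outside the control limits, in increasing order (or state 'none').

Compare each point to [3212, 3488]: sample 3 = 3089 < LCL.

3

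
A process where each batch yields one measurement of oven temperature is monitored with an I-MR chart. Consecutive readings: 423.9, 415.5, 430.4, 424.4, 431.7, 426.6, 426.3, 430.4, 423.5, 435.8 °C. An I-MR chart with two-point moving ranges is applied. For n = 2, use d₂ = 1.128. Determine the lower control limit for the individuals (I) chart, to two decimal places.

407.55

X̄ = (423.9 + 415.5 + 430.4 + 424.4 + 431.7 + 426.6 + 426.3 + 430.4 + 423.5 + 435.8) / 10 = 426.8500
Moving ranges: 8.4, 14.9, 6.0, 7.3, 5.1, 0.3, 4.1, 6.9, 12.3; M̄R̄ = 65.3000 / 9 = 7.2556
LCL = X̄ − 3·M̄R̄/d₂ = 426.8500 − 3 × 7.2556 / 1.128 = 407.5533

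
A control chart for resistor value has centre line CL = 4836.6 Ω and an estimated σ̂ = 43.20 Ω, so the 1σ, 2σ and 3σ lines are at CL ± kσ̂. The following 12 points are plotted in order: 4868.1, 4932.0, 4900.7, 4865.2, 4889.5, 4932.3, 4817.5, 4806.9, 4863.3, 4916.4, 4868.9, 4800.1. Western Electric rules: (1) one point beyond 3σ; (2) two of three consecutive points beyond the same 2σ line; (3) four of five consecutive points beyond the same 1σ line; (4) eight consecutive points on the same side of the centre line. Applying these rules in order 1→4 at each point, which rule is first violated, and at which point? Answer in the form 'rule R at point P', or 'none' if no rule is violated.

rule 3 at point 6

Zone of each point (C = within 1σ̂, B = 1σ̂–2σ̂, A = 2σ̂–3σ̂, * = beyond 3σ̂; sign = side of CL): 1:+C, 2:+A, 3:+B, 4:+C, 5:+B, 6:+A, 7:-C, 8:-C, 9:+C, 10:+B, 11:+C, 12:-C
Rule 3 (four of five consecutive points beyond the same 1σ limit) is satisfied at point 6.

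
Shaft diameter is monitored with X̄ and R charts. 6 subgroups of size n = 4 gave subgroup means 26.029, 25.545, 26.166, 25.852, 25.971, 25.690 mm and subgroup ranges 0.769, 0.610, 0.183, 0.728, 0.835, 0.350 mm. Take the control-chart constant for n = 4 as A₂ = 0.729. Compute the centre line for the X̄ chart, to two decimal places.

X̄̄ = (26.029 + 25.545 + 26.166 + 25.852 + 25.971 + 25.690) / 6 = 155.2530 / 6 = 25.8755
CL = X̄̄ = 25.8755

25.88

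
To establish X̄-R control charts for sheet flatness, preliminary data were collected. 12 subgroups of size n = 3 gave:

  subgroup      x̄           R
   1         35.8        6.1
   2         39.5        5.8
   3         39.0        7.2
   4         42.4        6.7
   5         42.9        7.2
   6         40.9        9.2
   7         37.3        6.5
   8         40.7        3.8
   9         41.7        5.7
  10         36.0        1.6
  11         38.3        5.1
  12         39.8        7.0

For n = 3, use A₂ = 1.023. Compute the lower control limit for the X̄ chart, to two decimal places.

33.40

X̄̄ = (35.8 + 39.5 + 39.0 + 42.4 + 42.9 + 40.9 + 37.3 + 40.7 + 41.7 + 36.0 + 38.3 + 39.8) / 12 = 474.3000 / 12 = 39.5250
R̄ = (6.1 + 5.8 + 7.2 + 6.7 + 7.2 + 9.2 + 6.5 + 3.8 + 5.7 + 1.6 + 5.1 + 7.0) / 12 = 71.9000 / 12 = 5.9917
LCL = X̄̄ − A₂·R̄ = 39.5250 − 1.023 × 5.9917 = 33.3955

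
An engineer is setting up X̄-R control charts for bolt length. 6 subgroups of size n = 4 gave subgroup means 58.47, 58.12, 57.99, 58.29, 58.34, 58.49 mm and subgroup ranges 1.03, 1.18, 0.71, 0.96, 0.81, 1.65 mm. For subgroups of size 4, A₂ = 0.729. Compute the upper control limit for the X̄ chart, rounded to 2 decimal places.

59.05

X̄̄ = (58.47 + 58.12 + 57.99 + 58.29 + 58.34 + 58.49) / 6 = 349.7000 / 6 = 58.2833
R̄ = (1.03 + 1.18 + 0.71 + 0.96 + 0.81 + 1.65) / 6 = 6.3400 / 6 = 1.0567
UCL = X̄̄ + A₂·R̄ = 58.2833 + 0.729 × 1.0567 = 59.0536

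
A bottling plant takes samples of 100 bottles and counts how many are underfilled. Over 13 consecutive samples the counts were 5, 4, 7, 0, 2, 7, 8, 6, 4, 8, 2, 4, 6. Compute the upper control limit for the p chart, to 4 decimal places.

p̄ = Σdᵢ / (k·n) = 63 / (13 × 100) = 0.04846
UCL = p̄ + 3·√(p̄(1−p̄)/n) = 0.04846 + 3 × √(0.04846×0.95154/100) = 0.04846 + 3 × 0.02147 = 0.11288

0.1129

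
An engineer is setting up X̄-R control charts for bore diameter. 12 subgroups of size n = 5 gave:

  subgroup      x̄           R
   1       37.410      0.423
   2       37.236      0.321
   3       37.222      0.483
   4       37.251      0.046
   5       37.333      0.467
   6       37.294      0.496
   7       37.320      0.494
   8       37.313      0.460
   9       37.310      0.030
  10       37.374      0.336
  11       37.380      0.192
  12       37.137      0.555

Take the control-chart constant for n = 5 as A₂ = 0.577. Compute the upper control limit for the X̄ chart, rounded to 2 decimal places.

37.51

X̄̄ = (37.410 + 37.236 + 37.222 + 37.251 + 37.333 + 37.294 + 37.320 + 37.313 + 37.310 + 37.374 + 37.380 + 37.137) / 12 = 447.5800 / 12 = 37.2983
R̄ = (0.423 + 0.321 + 0.483 + 0.046 + 0.467 + 0.496 + 0.494 + 0.460 + 0.030 + 0.336 + 0.192 + 0.555) / 12 = 4.3030 / 12 = 0.3586
UCL = X̄̄ + A₂·R̄ = 37.2983 + 0.577 × 0.3586 = 37.5052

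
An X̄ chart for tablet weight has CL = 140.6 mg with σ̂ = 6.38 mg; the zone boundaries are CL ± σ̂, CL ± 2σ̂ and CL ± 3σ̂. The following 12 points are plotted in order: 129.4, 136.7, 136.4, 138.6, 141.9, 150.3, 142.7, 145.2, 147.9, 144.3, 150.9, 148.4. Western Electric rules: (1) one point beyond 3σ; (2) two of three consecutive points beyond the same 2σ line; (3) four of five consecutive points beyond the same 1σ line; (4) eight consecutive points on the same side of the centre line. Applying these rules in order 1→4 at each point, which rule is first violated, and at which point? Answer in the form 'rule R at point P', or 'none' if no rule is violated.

rule 4 at point 12

Zone of each point (C = within 1σ̂, B = 1σ̂–2σ̂, A = 2σ̂–3σ̂, * = beyond 3σ̂; sign = side of CL): 1:-B, 2:-C, 3:-C, 4:-C, 5:+C, 6:+B, 7:+C, 8:+C, 9:+B, 10:+C, 11:+B, 12:+B
Rule 4 (eight consecutive points on the same side of the centre line) is satisfied at point 12.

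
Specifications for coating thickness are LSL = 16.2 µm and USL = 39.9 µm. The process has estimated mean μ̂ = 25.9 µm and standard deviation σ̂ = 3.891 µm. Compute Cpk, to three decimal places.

0.831

Cpu = (USL − μ̂) / (3σ̂) = (39.9 − 25.9) / (3 × 3.891) = 1.1993; Cpl = (μ̂ − LSL) / (3σ̂) = (25.9 − 16.2) / (3 × 3.891) = 0.8310; Cpk = min(Cpu, Cpl) = 0.8310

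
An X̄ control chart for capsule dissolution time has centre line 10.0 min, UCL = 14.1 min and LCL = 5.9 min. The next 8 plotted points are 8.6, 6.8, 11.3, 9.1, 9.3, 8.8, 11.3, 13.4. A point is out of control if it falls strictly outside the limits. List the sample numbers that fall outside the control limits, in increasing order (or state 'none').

All 8 points lie within [5.9, 14.1].

none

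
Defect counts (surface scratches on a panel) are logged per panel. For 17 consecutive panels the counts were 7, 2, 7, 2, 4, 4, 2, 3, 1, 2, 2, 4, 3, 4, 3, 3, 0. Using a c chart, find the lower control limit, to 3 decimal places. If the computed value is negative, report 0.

0.000

c̄ = (7 + 2 + 7 + 2 + 4 + 4 + 2 + 3 + 1 + 2 + 2 + 4 + 3 + 4 + 3 + 3 + 0) / 17 = 53 / 17 = 3.1176
LCL = c̄ − 3√c̄ = 3.1176 − 3 × 1.7657 = -2.1794 → 0 (cannot be negative)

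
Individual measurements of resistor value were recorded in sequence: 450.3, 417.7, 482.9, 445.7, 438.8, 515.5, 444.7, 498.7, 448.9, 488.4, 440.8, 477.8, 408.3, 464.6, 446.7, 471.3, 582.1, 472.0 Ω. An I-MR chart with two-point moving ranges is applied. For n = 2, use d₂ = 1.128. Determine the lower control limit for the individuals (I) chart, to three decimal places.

X̄ = (450.3 + 417.7 + 482.9 + 445.7 + 438.8 + 515.5 + 444.7 + 498.7 + 448.9 + 488.4 + 440.8 + 477.8 + 408.3 + 464.6 + 446.7 + 471.3 + 582.1 + 472.0) / 18 = 466.4000
Moving ranges: 32.6, 65.2, 37.2, 6.9, 76.7, 70.8, 54.0, 49.8, 39.5, 47.6, 37.0, 69.5, 56.3, 17.9, 24.6, 110.8, 110.1; M̄R̄ = 906.5000 / 17 = 53.3235
LCL = X̄ − 3·M̄R̄/d₂ = 466.4000 − 3 × 53.3235 / 1.128 = 324.5821

324.582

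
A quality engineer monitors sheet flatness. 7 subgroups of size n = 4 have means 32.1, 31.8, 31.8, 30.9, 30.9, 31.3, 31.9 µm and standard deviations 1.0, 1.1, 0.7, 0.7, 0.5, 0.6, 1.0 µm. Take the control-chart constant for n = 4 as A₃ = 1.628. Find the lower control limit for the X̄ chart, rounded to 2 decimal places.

30.23

X̄̄ = (32.1 + 31.8 + 31.8 + 30.9 + 30.9 + 31.3 + 31.9) / 7 = 31.5286
s̄ = (1.0 + 1.1 + 0.7 + 0.7 + 0.5 + 0.6 + 1.0) / 7 = 0.8000
LCL = X̄̄ − A₃·s̄ = 31.5286 − 1.628 × 0.8000 = 30.2262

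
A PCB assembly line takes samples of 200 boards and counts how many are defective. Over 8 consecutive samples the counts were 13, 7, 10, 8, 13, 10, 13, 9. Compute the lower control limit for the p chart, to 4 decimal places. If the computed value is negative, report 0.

p̄ = Σdᵢ / (k·n) = 83 / (8 × 200) = 0.05187
LCL = p̄ − 3·√(p̄(1−p̄)/n) = 0.05187 − 3 × 0.01568 = 0.00483

0.0048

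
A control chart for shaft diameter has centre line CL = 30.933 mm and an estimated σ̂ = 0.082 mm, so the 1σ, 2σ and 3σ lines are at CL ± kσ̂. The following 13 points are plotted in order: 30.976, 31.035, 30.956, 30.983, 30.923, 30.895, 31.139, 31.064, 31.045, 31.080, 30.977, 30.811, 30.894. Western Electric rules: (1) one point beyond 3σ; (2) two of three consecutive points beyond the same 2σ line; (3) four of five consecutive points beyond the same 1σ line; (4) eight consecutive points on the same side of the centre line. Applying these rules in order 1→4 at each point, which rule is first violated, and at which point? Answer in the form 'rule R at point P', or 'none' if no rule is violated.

Zone of each point (C = within 1σ̂, B = 1σ̂–2σ̂, A = 2σ̂–3σ̂, * = beyond 3σ̂; sign = side of CL): 1:+C, 2:+B, 3:+C, 4:+C, 5:-C, 6:-C, 7:+A, 8:+B, 9:+B, 10:+B, 11:+C, 12:-B, 13:-C
Rule 3 (four of five consecutive points beyond the same 1σ limit) is satisfied at point 10.

rule 3 at point 10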